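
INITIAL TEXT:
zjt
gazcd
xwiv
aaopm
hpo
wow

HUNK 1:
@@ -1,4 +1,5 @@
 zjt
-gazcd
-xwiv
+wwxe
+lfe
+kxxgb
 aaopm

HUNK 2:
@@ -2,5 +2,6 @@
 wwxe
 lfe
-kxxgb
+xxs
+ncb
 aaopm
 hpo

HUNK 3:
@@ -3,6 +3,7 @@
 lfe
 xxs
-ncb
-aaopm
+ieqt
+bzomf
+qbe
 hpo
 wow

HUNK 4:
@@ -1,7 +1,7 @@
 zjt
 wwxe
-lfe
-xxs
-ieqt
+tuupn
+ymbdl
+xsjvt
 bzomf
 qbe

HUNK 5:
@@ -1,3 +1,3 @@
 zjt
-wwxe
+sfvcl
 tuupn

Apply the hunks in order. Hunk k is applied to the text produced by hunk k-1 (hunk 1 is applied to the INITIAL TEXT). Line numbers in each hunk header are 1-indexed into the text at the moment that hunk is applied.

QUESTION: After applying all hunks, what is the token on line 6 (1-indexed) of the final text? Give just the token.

Hunk 1: at line 1 remove [gazcd,xwiv] add [wwxe,lfe,kxxgb] -> 7 lines: zjt wwxe lfe kxxgb aaopm hpo wow
Hunk 2: at line 2 remove [kxxgb] add [xxs,ncb] -> 8 lines: zjt wwxe lfe xxs ncb aaopm hpo wow
Hunk 3: at line 3 remove [ncb,aaopm] add [ieqt,bzomf,qbe] -> 9 lines: zjt wwxe lfe xxs ieqt bzomf qbe hpo wow
Hunk 4: at line 1 remove [lfe,xxs,ieqt] add [tuupn,ymbdl,xsjvt] -> 9 lines: zjt wwxe tuupn ymbdl xsjvt bzomf qbe hpo wow
Hunk 5: at line 1 remove [wwxe] add [sfvcl] -> 9 lines: zjt sfvcl tuupn ymbdl xsjvt bzomf qbe hpo wow
Final line 6: bzomf

Answer: bzomf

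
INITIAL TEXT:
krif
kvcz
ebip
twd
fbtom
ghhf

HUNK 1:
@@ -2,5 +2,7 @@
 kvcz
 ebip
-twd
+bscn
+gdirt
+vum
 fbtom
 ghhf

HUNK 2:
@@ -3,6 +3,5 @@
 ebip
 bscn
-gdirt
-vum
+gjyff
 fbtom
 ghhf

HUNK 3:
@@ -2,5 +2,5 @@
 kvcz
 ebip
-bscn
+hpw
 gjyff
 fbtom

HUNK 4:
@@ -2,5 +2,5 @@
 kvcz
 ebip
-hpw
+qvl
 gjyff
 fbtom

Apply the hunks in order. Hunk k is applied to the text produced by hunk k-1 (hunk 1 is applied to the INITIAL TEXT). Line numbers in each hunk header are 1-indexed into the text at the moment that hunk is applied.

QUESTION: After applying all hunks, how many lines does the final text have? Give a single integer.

Hunk 1: at line 2 remove [twd] add [bscn,gdirt,vum] -> 8 lines: krif kvcz ebip bscn gdirt vum fbtom ghhf
Hunk 2: at line 3 remove [gdirt,vum] add [gjyff] -> 7 lines: krif kvcz ebip bscn gjyff fbtom ghhf
Hunk 3: at line 2 remove [bscn] add [hpw] -> 7 lines: krif kvcz ebip hpw gjyff fbtom ghhf
Hunk 4: at line 2 remove [hpw] add [qvl] -> 7 lines: krif kvcz ebip qvl gjyff fbtom ghhf
Final line count: 7

Answer: 7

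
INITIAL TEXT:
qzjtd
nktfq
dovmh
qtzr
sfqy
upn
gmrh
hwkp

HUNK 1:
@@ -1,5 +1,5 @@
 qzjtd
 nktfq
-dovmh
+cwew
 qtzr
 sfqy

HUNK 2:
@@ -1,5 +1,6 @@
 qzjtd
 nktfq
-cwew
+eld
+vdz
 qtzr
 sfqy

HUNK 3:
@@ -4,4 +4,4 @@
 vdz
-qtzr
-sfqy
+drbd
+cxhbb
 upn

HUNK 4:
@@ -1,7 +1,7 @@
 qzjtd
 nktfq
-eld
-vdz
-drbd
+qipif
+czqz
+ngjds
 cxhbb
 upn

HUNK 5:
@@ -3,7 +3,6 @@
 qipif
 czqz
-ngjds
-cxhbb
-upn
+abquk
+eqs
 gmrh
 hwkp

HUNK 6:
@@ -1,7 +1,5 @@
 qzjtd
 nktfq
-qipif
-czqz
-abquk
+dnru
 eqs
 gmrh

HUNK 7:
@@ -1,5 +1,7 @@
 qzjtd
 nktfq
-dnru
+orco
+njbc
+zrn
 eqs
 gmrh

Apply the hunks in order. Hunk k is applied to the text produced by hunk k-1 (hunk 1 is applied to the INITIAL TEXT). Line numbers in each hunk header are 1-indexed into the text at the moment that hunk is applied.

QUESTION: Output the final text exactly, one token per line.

Hunk 1: at line 1 remove [dovmh] add [cwew] -> 8 lines: qzjtd nktfq cwew qtzr sfqy upn gmrh hwkp
Hunk 2: at line 1 remove [cwew] add [eld,vdz] -> 9 lines: qzjtd nktfq eld vdz qtzr sfqy upn gmrh hwkp
Hunk 3: at line 4 remove [qtzr,sfqy] add [drbd,cxhbb] -> 9 lines: qzjtd nktfq eld vdz drbd cxhbb upn gmrh hwkp
Hunk 4: at line 1 remove [eld,vdz,drbd] add [qipif,czqz,ngjds] -> 9 lines: qzjtd nktfq qipif czqz ngjds cxhbb upn gmrh hwkp
Hunk 5: at line 3 remove [ngjds,cxhbb,upn] add [abquk,eqs] -> 8 lines: qzjtd nktfq qipif czqz abquk eqs gmrh hwkp
Hunk 6: at line 1 remove [qipif,czqz,abquk] add [dnru] -> 6 lines: qzjtd nktfq dnru eqs gmrh hwkp
Hunk 7: at line 1 remove [dnru] add [orco,njbc,zrn] -> 8 lines: qzjtd nktfq orco njbc zrn eqs gmrh hwkp

Answer: qzjtd
nktfq
orco
njbc
zrn
eqs
gmrh
hwkp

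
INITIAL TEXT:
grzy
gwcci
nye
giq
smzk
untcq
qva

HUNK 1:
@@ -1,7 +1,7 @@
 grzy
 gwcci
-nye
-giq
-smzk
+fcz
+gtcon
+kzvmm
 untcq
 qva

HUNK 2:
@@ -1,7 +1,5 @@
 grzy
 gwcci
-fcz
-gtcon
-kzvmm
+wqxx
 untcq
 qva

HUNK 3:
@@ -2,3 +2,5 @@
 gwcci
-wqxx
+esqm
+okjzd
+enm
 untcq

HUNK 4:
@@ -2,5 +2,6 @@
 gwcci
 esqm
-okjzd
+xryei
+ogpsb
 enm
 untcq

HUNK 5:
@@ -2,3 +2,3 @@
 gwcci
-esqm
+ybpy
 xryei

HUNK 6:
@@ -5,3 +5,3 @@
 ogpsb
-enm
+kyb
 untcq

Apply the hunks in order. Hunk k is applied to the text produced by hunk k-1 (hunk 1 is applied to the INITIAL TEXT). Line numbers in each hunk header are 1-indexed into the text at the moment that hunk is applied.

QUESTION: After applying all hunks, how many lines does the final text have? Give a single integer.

Hunk 1: at line 1 remove [nye,giq,smzk] add [fcz,gtcon,kzvmm] -> 7 lines: grzy gwcci fcz gtcon kzvmm untcq qva
Hunk 2: at line 1 remove [fcz,gtcon,kzvmm] add [wqxx] -> 5 lines: grzy gwcci wqxx untcq qva
Hunk 3: at line 2 remove [wqxx] add [esqm,okjzd,enm] -> 7 lines: grzy gwcci esqm okjzd enm untcq qva
Hunk 4: at line 2 remove [okjzd] add [xryei,ogpsb] -> 8 lines: grzy gwcci esqm xryei ogpsb enm untcq qva
Hunk 5: at line 2 remove [esqm] add [ybpy] -> 8 lines: grzy gwcci ybpy xryei ogpsb enm untcq qva
Hunk 6: at line 5 remove [enm] add [kyb] -> 8 lines: grzy gwcci ybpy xryei ogpsb kyb untcq qva
Final line count: 8

Answer: 8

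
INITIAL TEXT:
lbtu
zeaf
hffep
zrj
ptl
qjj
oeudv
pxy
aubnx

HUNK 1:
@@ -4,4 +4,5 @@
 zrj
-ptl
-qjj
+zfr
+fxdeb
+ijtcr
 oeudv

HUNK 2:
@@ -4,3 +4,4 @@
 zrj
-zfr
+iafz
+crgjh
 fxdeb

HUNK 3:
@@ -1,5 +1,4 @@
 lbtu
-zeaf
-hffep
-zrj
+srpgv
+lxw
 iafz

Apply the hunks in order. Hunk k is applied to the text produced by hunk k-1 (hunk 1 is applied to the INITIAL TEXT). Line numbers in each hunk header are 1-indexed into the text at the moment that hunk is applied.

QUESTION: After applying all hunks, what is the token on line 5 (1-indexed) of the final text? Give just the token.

Hunk 1: at line 4 remove [ptl,qjj] add [zfr,fxdeb,ijtcr] -> 10 lines: lbtu zeaf hffep zrj zfr fxdeb ijtcr oeudv pxy aubnx
Hunk 2: at line 4 remove [zfr] add [iafz,crgjh] -> 11 lines: lbtu zeaf hffep zrj iafz crgjh fxdeb ijtcr oeudv pxy aubnx
Hunk 3: at line 1 remove [zeaf,hffep,zrj] add [srpgv,lxw] -> 10 lines: lbtu srpgv lxw iafz crgjh fxdeb ijtcr oeudv pxy aubnx
Final line 5: crgjh

Answer: crgjh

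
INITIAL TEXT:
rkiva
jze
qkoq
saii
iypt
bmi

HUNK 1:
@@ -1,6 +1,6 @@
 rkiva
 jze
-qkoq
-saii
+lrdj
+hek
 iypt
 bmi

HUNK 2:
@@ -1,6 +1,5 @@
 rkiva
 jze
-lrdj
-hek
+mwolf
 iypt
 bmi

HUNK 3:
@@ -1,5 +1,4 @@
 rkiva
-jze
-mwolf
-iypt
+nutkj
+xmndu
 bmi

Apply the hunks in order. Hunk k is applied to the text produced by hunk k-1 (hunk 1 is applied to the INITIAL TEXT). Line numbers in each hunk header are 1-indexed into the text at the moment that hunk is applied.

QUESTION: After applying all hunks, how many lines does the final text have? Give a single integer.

Answer: 4

Derivation:
Hunk 1: at line 1 remove [qkoq,saii] add [lrdj,hek] -> 6 lines: rkiva jze lrdj hek iypt bmi
Hunk 2: at line 1 remove [lrdj,hek] add [mwolf] -> 5 lines: rkiva jze mwolf iypt bmi
Hunk 3: at line 1 remove [jze,mwolf,iypt] add [nutkj,xmndu] -> 4 lines: rkiva nutkj xmndu bmi
Final line count: 4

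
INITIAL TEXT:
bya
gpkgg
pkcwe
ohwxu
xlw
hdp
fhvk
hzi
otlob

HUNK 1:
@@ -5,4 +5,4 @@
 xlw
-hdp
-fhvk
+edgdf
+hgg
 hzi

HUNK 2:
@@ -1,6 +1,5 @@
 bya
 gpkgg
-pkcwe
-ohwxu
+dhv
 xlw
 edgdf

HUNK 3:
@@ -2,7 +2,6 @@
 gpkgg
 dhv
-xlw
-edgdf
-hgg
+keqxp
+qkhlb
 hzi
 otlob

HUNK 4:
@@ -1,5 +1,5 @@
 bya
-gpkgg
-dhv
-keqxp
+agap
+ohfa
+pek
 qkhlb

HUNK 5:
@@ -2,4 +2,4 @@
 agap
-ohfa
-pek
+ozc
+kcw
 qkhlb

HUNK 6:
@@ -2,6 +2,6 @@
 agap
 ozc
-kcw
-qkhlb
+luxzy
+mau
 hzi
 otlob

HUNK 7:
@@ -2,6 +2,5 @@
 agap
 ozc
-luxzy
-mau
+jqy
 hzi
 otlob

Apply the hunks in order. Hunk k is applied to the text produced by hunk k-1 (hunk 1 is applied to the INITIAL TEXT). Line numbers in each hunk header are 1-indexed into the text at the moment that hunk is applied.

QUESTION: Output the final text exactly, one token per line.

Hunk 1: at line 5 remove [hdp,fhvk] add [edgdf,hgg] -> 9 lines: bya gpkgg pkcwe ohwxu xlw edgdf hgg hzi otlob
Hunk 2: at line 1 remove [pkcwe,ohwxu] add [dhv] -> 8 lines: bya gpkgg dhv xlw edgdf hgg hzi otlob
Hunk 3: at line 2 remove [xlw,edgdf,hgg] add [keqxp,qkhlb] -> 7 lines: bya gpkgg dhv keqxp qkhlb hzi otlob
Hunk 4: at line 1 remove [gpkgg,dhv,keqxp] add [agap,ohfa,pek] -> 7 lines: bya agap ohfa pek qkhlb hzi otlob
Hunk 5: at line 2 remove [ohfa,pek] add [ozc,kcw] -> 7 lines: bya agap ozc kcw qkhlb hzi otlob
Hunk 6: at line 2 remove [kcw,qkhlb] add [luxzy,mau] -> 7 lines: bya agap ozc luxzy mau hzi otlob
Hunk 7: at line 2 remove [luxzy,mau] add [jqy] -> 6 lines: bya agap ozc jqy hzi otlob

Answer: bya
agap
ozc
jqy
hzi
otlob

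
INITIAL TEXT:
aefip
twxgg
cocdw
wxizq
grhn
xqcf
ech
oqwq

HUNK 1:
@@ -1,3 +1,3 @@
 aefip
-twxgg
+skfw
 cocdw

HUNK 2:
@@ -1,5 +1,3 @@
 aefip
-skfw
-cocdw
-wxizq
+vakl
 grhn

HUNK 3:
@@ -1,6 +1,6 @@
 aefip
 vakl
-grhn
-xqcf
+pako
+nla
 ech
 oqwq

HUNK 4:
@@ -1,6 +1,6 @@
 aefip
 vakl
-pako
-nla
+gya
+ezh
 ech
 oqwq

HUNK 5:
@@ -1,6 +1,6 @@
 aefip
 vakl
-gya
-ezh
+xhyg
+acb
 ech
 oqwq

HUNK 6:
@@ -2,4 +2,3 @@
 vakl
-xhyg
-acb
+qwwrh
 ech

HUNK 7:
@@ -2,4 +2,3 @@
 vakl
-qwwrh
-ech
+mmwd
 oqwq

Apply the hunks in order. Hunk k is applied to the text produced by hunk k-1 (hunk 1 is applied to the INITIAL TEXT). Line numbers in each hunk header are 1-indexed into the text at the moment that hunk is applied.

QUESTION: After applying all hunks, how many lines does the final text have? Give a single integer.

Hunk 1: at line 1 remove [twxgg] add [skfw] -> 8 lines: aefip skfw cocdw wxizq grhn xqcf ech oqwq
Hunk 2: at line 1 remove [skfw,cocdw,wxizq] add [vakl] -> 6 lines: aefip vakl grhn xqcf ech oqwq
Hunk 3: at line 1 remove [grhn,xqcf] add [pako,nla] -> 6 lines: aefip vakl pako nla ech oqwq
Hunk 4: at line 1 remove [pako,nla] add [gya,ezh] -> 6 lines: aefip vakl gya ezh ech oqwq
Hunk 5: at line 1 remove [gya,ezh] add [xhyg,acb] -> 6 lines: aefip vakl xhyg acb ech oqwq
Hunk 6: at line 2 remove [xhyg,acb] add [qwwrh] -> 5 lines: aefip vakl qwwrh ech oqwq
Hunk 7: at line 2 remove [qwwrh,ech] add [mmwd] -> 4 lines: aefip vakl mmwd oqwq
Final line count: 4

Answer: 4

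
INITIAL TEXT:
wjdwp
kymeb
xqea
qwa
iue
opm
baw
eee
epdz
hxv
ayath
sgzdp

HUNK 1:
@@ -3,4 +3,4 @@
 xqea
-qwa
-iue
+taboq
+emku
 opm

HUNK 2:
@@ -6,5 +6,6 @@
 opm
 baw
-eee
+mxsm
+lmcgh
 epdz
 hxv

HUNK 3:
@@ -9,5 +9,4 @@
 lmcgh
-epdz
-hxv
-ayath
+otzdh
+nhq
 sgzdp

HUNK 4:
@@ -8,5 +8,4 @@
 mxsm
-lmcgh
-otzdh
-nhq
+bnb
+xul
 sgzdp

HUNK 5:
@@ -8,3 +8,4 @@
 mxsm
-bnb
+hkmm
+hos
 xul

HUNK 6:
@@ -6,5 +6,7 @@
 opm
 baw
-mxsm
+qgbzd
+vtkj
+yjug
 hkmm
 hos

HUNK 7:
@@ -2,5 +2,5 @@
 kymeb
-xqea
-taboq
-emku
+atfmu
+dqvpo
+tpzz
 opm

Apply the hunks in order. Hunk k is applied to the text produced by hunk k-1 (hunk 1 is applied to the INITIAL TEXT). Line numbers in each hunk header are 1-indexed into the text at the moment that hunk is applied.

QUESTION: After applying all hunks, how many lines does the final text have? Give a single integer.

Hunk 1: at line 3 remove [qwa,iue] add [taboq,emku] -> 12 lines: wjdwp kymeb xqea taboq emku opm baw eee epdz hxv ayath sgzdp
Hunk 2: at line 6 remove [eee] add [mxsm,lmcgh] -> 13 lines: wjdwp kymeb xqea taboq emku opm baw mxsm lmcgh epdz hxv ayath sgzdp
Hunk 3: at line 9 remove [epdz,hxv,ayath] add [otzdh,nhq] -> 12 lines: wjdwp kymeb xqea taboq emku opm baw mxsm lmcgh otzdh nhq sgzdp
Hunk 4: at line 8 remove [lmcgh,otzdh,nhq] add [bnb,xul] -> 11 lines: wjdwp kymeb xqea taboq emku opm baw mxsm bnb xul sgzdp
Hunk 5: at line 8 remove [bnb] add [hkmm,hos] -> 12 lines: wjdwp kymeb xqea taboq emku opm baw mxsm hkmm hos xul sgzdp
Hunk 6: at line 6 remove [mxsm] add [qgbzd,vtkj,yjug] -> 14 lines: wjdwp kymeb xqea taboq emku opm baw qgbzd vtkj yjug hkmm hos xul sgzdp
Hunk 7: at line 2 remove [xqea,taboq,emku] add [atfmu,dqvpo,tpzz] -> 14 lines: wjdwp kymeb atfmu dqvpo tpzz opm baw qgbzd vtkj yjug hkmm hos xul sgzdp
Final line count: 14

Answer: 14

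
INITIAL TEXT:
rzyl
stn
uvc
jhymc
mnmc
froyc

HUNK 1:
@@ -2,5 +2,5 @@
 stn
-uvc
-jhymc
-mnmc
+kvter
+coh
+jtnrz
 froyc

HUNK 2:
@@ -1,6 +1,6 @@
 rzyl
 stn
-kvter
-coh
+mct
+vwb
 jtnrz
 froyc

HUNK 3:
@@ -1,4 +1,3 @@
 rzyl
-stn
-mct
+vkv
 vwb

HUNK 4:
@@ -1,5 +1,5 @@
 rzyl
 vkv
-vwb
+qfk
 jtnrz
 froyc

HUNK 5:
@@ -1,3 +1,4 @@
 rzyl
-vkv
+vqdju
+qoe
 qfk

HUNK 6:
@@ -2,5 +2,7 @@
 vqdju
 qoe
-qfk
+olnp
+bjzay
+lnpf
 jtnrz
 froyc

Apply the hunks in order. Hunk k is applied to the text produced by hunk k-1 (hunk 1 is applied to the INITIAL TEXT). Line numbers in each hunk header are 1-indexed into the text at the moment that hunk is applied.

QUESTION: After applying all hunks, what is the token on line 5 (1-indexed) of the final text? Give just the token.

Hunk 1: at line 2 remove [uvc,jhymc,mnmc] add [kvter,coh,jtnrz] -> 6 lines: rzyl stn kvter coh jtnrz froyc
Hunk 2: at line 1 remove [kvter,coh] add [mct,vwb] -> 6 lines: rzyl stn mct vwb jtnrz froyc
Hunk 3: at line 1 remove [stn,mct] add [vkv] -> 5 lines: rzyl vkv vwb jtnrz froyc
Hunk 4: at line 1 remove [vwb] add [qfk] -> 5 lines: rzyl vkv qfk jtnrz froyc
Hunk 5: at line 1 remove [vkv] add [vqdju,qoe] -> 6 lines: rzyl vqdju qoe qfk jtnrz froyc
Hunk 6: at line 2 remove [qfk] add [olnp,bjzay,lnpf] -> 8 lines: rzyl vqdju qoe olnp bjzay lnpf jtnrz froyc
Final line 5: bjzay

Answer: bjzay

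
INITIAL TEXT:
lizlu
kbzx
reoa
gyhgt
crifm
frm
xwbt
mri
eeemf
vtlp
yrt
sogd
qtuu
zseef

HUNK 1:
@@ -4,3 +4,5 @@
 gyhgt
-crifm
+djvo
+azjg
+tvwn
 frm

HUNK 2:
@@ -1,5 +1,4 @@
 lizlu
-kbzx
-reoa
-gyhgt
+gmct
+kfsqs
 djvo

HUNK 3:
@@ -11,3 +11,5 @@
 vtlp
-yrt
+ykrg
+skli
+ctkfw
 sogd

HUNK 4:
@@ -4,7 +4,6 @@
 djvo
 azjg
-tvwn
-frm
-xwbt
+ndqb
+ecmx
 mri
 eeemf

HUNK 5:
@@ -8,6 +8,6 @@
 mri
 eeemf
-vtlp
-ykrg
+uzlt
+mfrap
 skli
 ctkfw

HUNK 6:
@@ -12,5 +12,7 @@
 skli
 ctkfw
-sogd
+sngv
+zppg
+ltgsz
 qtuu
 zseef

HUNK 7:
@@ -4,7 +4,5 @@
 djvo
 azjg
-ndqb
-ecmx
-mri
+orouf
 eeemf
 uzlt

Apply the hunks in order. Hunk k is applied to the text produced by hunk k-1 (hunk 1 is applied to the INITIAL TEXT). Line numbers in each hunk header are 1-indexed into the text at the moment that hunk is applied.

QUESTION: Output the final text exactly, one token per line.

Hunk 1: at line 4 remove [crifm] add [djvo,azjg,tvwn] -> 16 lines: lizlu kbzx reoa gyhgt djvo azjg tvwn frm xwbt mri eeemf vtlp yrt sogd qtuu zseef
Hunk 2: at line 1 remove [kbzx,reoa,gyhgt] add [gmct,kfsqs] -> 15 lines: lizlu gmct kfsqs djvo azjg tvwn frm xwbt mri eeemf vtlp yrt sogd qtuu zseef
Hunk 3: at line 11 remove [yrt] add [ykrg,skli,ctkfw] -> 17 lines: lizlu gmct kfsqs djvo azjg tvwn frm xwbt mri eeemf vtlp ykrg skli ctkfw sogd qtuu zseef
Hunk 4: at line 4 remove [tvwn,frm,xwbt] add [ndqb,ecmx] -> 16 lines: lizlu gmct kfsqs djvo azjg ndqb ecmx mri eeemf vtlp ykrg skli ctkfw sogd qtuu zseef
Hunk 5: at line 8 remove [vtlp,ykrg] add [uzlt,mfrap] -> 16 lines: lizlu gmct kfsqs djvo azjg ndqb ecmx mri eeemf uzlt mfrap skli ctkfw sogd qtuu zseef
Hunk 6: at line 12 remove [sogd] add [sngv,zppg,ltgsz] -> 18 lines: lizlu gmct kfsqs djvo azjg ndqb ecmx mri eeemf uzlt mfrap skli ctkfw sngv zppg ltgsz qtuu zseef
Hunk 7: at line 4 remove [ndqb,ecmx,mri] add [orouf] -> 16 lines: lizlu gmct kfsqs djvo azjg orouf eeemf uzlt mfrap skli ctkfw sngv zppg ltgsz qtuu zseef

Answer: lizlu
gmct
kfsqs
djvo
azjg
orouf
eeemf
uzlt
mfrap
skli
ctkfw
sngv
zppg
ltgsz
qtuu
zseef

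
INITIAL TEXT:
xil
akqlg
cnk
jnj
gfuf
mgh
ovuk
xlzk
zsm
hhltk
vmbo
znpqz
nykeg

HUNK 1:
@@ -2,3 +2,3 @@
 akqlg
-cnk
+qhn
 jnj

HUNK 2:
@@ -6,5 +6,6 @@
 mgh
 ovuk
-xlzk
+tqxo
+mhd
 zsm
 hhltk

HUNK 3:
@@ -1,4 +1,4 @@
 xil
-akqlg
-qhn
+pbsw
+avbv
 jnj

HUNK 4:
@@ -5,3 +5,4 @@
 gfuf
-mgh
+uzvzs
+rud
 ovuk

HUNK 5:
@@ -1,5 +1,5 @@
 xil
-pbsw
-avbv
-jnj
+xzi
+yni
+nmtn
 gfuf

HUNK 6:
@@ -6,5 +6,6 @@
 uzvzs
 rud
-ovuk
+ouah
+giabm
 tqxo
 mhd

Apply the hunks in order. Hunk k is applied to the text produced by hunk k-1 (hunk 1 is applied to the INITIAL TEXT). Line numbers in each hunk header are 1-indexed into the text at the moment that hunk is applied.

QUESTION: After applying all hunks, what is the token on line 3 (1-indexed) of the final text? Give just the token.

Answer: yni

Derivation:
Hunk 1: at line 2 remove [cnk] add [qhn] -> 13 lines: xil akqlg qhn jnj gfuf mgh ovuk xlzk zsm hhltk vmbo znpqz nykeg
Hunk 2: at line 6 remove [xlzk] add [tqxo,mhd] -> 14 lines: xil akqlg qhn jnj gfuf mgh ovuk tqxo mhd zsm hhltk vmbo znpqz nykeg
Hunk 3: at line 1 remove [akqlg,qhn] add [pbsw,avbv] -> 14 lines: xil pbsw avbv jnj gfuf mgh ovuk tqxo mhd zsm hhltk vmbo znpqz nykeg
Hunk 4: at line 5 remove [mgh] add [uzvzs,rud] -> 15 lines: xil pbsw avbv jnj gfuf uzvzs rud ovuk tqxo mhd zsm hhltk vmbo znpqz nykeg
Hunk 5: at line 1 remove [pbsw,avbv,jnj] add [xzi,yni,nmtn] -> 15 lines: xil xzi yni nmtn gfuf uzvzs rud ovuk tqxo mhd zsm hhltk vmbo znpqz nykeg
Hunk 6: at line 6 remove [ovuk] add [ouah,giabm] -> 16 lines: xil xzi yni nmtn gfuf uzvzs rud ouah giabm tqxo mhd zsm hhltk vmbo znpqz nykeg
Final line 3: yni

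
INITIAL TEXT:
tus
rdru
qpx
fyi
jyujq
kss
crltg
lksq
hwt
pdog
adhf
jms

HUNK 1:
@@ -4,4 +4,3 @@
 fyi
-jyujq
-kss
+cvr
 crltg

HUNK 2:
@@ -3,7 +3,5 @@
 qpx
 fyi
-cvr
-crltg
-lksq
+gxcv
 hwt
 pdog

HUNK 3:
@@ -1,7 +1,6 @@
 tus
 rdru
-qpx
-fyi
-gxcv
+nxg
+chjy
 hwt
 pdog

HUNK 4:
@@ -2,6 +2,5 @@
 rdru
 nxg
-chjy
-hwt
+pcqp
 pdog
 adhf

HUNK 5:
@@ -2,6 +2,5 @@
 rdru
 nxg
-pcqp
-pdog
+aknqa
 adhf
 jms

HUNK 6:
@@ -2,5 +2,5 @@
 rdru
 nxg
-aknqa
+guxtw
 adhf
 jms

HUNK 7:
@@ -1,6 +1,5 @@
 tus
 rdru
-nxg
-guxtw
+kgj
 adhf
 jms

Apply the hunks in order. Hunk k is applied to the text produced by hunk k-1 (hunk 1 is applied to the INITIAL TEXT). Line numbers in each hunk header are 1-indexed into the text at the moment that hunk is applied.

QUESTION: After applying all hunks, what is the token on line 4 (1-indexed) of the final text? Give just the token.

Answer: adhf

Derivation:
Hunk 1: at line 4 remove [jyujq,kss] add [cvr] -> 11 lines: tus rdru qpx fyi cvr crltg lksq hwt pdog adhf jms
Hunk 2: at line 3 remove [cvr,crltg,lksq] add [gxcv] -> 9 lines: tus rdru qpx fyi gxcv hwt pdog adhf jms
Hunk 3: at line 1 remove [qpx,fyi,gxcv] add [nxg,chjy] -> 8 lines: tus rdru nxg chjy hwt pdog adhf jms
Hunk 4: at line 2 remove [chjy,hwt] add [pcqp] -> 7 lines: tus rdru nxg pcqp pdog adhf jms
Hunk 5: at line 2 remove [pcqp,pdog] add [aknqa] -> 6 lines: tus rdru nxg aknqa adhf jms
Hunk 6: at line 2 remove [aknqa] add [guxtw] -> 6 lines: tus rdru nxg guxtw adhf jms
Hunk 7: at line 1 remove [nxg,guxtw] add [kgj] -> 5 lines: tus rdru kgj adhf jms
Final line 4: adhf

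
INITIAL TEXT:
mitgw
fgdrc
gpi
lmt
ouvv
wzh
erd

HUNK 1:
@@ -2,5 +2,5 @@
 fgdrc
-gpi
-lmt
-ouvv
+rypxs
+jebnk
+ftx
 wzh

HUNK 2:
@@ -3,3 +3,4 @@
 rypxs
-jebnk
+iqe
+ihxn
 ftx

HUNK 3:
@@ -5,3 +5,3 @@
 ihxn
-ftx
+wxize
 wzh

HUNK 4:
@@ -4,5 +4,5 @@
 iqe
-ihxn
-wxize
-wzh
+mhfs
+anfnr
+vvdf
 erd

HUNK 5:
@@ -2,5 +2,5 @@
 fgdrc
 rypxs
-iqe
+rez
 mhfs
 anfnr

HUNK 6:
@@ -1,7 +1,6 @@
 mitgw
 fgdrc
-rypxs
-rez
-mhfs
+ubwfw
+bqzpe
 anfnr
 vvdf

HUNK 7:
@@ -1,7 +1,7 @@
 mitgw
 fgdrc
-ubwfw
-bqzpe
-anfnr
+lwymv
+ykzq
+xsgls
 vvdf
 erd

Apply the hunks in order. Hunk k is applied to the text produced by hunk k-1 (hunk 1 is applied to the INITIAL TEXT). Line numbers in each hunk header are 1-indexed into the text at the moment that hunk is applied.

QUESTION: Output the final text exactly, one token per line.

Hunk 1: at line 2 remove [gpi,lmt,ouvv] add [rypxs,jebnk,ftx] -> 7 lines: mitgw fgdrc rypxs jebnk ftx wzh erd
Hunk 2: at line 3 remove [jebnk] add [iqe,ihxn] -> 8 lines: mitgw fgdrc rypxs iqe ihxn ftx wzh erd
Hunk 3: at line 5 remove [ftx] add [wxize] -> 8 lines: mitgw fgdrc rypxs iqe ihxn wxize wzh erd
Hunk 4: at line 4 remove [ihxn,wxize,wzh] add [mhfs,anfnr,vvdf] -> 8 lines: mitgw fgdrc rypxs iqe mhfs anfnr vvdf erd
Hunk 5: at line 2 remove [iqe] add [rez] -> 8 lines: mitgw fgdrc rypxs rez mhfs anfnr vvdf erd
Hunk 6: at line 1 remove [rypxs,rez,mhfs] add [ubwfw,bqzpe] -> 7 lines: mitgw fgdrc ubwfw bqzpe anfnr vvdf erd
Hunk 7: at line 1 remove [ubwfw,bqzpe,anfnr] add [lwymv,ykzq,xsgls] -> 7 lines: mitgw fgdrc lwymv ykzq xsgls vvdf erd

Answer: mitgw
fgdrc
lwymv
ykzq
xsgls
vvdf
erd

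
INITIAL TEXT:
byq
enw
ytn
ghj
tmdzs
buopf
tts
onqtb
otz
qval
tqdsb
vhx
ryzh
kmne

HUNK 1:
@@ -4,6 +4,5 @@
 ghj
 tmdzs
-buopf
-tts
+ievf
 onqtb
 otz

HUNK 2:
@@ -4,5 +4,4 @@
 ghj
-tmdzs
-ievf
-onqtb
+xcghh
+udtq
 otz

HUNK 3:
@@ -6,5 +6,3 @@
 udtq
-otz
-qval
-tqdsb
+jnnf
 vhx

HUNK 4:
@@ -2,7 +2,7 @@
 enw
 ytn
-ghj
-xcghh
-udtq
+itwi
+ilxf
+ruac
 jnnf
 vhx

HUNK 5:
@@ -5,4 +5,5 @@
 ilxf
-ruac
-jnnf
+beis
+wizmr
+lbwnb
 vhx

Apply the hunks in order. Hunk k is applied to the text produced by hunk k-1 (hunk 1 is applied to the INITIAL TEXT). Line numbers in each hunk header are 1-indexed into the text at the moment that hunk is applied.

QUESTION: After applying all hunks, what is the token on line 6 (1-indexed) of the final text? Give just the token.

Answer: beis

Derivation:
Hunk 1: at line 4 remove [buopf,tts] add [ievf] -> 13 lines: byq enw ytn ghj tmdzs ievf onqtb otz qval tqdsb vhx ryzh kmne
Hunk 2: at line 4 remove [tmdzs,ievf,onqtb] add [xcghh,udtq] -> 12 lines: byq enw ytn ghj xcghh udtq otz qval tqdsb vhx ryzh kmne
Hunk 3: at line 6 remove [otz,qval,tqdsb] add [jnnf] -> 10 lines: byq enw ytn ghj xcghh udtq jnnf vhx ryzh kmne
Hunk 4: at line 2 remove [ghj,xcghh,udtq] add [itwi,ilxf,ruac] -> 10 lines: byq enw ytn itwi ilxf ruac jnnf vhx ryzh kmne
Hunk 5: at line 5 remove [ruac,jnnf] add [beis,wizmr,lbwnb] -> 11 lines: byq enw ytn itwi ilxf beis wizmr lbwnb vhx ryzh kmne
Final line 6: beis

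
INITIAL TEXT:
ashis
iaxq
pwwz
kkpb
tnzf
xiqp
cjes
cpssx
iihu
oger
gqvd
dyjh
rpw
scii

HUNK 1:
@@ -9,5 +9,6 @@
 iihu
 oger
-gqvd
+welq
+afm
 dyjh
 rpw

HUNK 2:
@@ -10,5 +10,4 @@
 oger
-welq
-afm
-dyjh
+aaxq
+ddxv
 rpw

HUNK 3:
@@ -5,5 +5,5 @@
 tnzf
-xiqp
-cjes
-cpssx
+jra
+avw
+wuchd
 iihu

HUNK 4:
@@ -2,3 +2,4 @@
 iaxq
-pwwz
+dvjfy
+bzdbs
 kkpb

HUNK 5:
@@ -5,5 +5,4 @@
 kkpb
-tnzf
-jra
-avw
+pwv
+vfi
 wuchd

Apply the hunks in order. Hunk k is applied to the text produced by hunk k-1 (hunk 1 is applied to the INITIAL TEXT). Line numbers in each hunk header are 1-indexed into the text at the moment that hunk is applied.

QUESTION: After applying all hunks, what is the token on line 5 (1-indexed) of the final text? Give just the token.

Answer: kkpb

Derivation:
Hunk 1: at line 9 remove [gqvd] add [welq,afm] -> 15 lines: ashis iaxq pwwz kkpb tnzf xiqp cjes cpssx iihu oger welq afm dyjh rpw scii
Hunk 2: at line 10 remove [welq,afm,dyjh] add [aaxq,ddxv] -> 14 lines: ashis iaxq pwwz kkpb tnzf xiqp cjes cpssx iihu oger aaxq ddxv rpw scii
Hunk 3: at line 5 remove [xiqp,cjes,cpssx] add [jra,avw,wuchd] -> 14 lines: ashis iaxq pwwz kkpb tnzf jra avw wuchd iihu oger aaxq ddxv rpw scii
Hunk 4: at line 2 remove [pwwz] add [dvjfy,bzdbs] -> 15 lines: ashis iaxq dvjfy bzdbs kkpb tnzf jra avw wuchd iihu oger aaxq ddxv rpw scii
Hunk 5: at line 5 remove [tnzf,jra,avw] add [pwv,vfi] -> 14 lines: ashis iaxq dvjfy bzdbs kkpb pwv vfi wuchd iihu oger aaxq ddxv rpw scii
Final line 5: kkpb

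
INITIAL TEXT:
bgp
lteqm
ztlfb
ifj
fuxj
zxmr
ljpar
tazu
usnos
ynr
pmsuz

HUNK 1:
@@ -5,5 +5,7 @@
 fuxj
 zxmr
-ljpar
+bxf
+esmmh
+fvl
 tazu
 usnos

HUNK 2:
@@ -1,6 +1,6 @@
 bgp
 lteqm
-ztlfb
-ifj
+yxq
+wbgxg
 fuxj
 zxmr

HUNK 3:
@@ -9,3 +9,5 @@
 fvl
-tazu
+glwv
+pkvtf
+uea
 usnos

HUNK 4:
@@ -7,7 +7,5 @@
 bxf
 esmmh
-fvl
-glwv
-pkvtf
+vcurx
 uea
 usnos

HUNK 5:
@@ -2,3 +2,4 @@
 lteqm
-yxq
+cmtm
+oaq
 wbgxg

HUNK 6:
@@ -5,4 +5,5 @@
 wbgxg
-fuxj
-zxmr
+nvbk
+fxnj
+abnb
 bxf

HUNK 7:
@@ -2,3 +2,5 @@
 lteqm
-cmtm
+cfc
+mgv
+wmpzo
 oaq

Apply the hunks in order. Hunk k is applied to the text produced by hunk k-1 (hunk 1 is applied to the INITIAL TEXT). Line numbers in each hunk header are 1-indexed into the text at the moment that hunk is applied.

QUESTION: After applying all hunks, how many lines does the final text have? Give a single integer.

Hunk 1: at line 5 remove [ljpar] add [bxf,esmmh,fvl] -> 13 lines: bgp lteqm ztlfb ifj fuxj zxmr bxf esmmh fvl tazu usnos ynr pmsuz
Hunk 2: at line 1 remove [ztlfb,ifj] add [yxq,wbgxg] -> 13 lines: bgp lteqm yxq wbgxg fuxj zxmr bxf esmmh fvl tazu usnos ynr pmsuz
Hunk 3: at line 9 remove [tazu] add [glwv,pkvtf,uea] -> 15 lines: bgp lteqm yxq wbgxg fuxj zxmr bxf esmmh fvl glwv pkvtf uea usnos ynr pmsuz
Hunk 4: at line 7 remove [fvl,glwv,pkvtf] add [vcurx] -> 13 lines: bgp lteqm yxq wbgxg fuxj zxmr bxf esmmh vcurx uea usnos ynr pmsuz
Hunk 5: at line 2 remove [yxq] add [cmtm,oaq] -> 14 lines: bgp lteqm cmtm oaq wbgxg fuxj zxmr bxf esmmh vcurx uea usnos ynr pmsuz
Hunk 6: at line 5 remove [fuxj,zxmr] add [nvbk,fxnj,abnb] -> 15 lines: bgp lteqm cmtm oaq wbgxg nvbk fxnj abnb bxf esmmh vcurx uea usnos ynr pmsuz
Hunk 7: at line 2 remove [cmtm] add [cfc,mgv,wmpzo] -> 17 lines: bgp lteqm cfc mgv wmpzo oaq wbgxg nvbk fxnj abnb bxf esmmh vcurx uea usnos ynr pmsuz
Final line count: 17

Answer: 17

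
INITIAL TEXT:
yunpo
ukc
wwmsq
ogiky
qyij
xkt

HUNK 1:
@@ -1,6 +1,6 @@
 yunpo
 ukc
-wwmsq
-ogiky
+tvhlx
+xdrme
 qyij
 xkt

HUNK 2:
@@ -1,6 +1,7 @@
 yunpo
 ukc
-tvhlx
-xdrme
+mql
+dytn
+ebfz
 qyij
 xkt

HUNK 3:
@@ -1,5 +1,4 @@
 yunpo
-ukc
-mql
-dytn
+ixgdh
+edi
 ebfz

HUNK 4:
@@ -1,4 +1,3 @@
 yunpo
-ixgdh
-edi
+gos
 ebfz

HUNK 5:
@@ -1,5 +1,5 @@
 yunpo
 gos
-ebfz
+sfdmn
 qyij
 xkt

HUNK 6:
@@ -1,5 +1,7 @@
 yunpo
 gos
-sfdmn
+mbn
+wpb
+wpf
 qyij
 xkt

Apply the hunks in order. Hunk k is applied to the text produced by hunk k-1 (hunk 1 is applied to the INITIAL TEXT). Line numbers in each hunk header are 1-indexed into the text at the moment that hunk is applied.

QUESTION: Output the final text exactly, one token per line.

Hunk 1: at line 1 remove [wwmsq,ogiky] add [tvhlx,xdrme] -> 6 lines: yunpo ukc tvhlx xdrme qyij xkt
Hunk 2: at line 1 remove [tvhlx,xdrme] add [mql,dytn,ebfz] -> 7 lines: yunpo ukc mql dytn ebfz qyij xkt
Hunk 3: at line 1 remove [ukc,mql,dytn] add [ixgdh,edi] -> 6 lines: yunpo ixgdh edi ebfz qyij xkt
Hunk 4: at line 1 remove [ixgdh,edi] add [gos] -> 5 lines: yunpo gos ebfz qyij xkt
Hunk 5: at line 1 remove [ebfz] add [sfdmn] -> 5 lines: yunpo gos sfdmn qyij xkt
Hunk 6: at line 1 remove [sfdmn] add [mbn,wpb,wpf] -> 7 lines: yunpo gos mbn wpb wpf qyij xkt

Answer: yunpo
gos
mbn
wpb
wpf
qyij
xkt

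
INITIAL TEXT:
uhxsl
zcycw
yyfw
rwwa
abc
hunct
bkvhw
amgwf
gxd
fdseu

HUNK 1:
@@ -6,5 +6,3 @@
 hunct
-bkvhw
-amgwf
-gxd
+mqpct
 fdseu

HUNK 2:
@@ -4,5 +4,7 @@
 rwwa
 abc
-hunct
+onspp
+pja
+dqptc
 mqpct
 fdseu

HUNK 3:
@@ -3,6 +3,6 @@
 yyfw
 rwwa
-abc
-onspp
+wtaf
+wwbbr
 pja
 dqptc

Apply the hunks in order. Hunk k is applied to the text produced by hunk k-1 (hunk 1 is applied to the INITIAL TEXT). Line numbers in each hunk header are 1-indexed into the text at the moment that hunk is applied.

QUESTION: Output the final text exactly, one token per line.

Hunk 1: at line 6 remove [bkvhw,amgwf,gxd] add [mqpct] -> 8 lines: uhxsl zcycw yyfw rwwa abc hunct mqpct fdseu
Hunk 2: at line 4 remove [hunct] add [onspp,pja,dqptc] -> 10 lines: uhxsl zcycw yyfw rwwa abc onspp pja dqptc mqpct fdseu
Hunk 3: at line 3 remove [abc,onspp] add [wtaf,wwbbr] -> 10 lines: uhxsl zcycw yyfw rwwa wtaf wwbbr pja dqptc mqpct fdseu

Answer: uhxsl
zcycw
yyfw
rwwa
wtaf
wwbbr
pja
dqptc
mqpct
fdseu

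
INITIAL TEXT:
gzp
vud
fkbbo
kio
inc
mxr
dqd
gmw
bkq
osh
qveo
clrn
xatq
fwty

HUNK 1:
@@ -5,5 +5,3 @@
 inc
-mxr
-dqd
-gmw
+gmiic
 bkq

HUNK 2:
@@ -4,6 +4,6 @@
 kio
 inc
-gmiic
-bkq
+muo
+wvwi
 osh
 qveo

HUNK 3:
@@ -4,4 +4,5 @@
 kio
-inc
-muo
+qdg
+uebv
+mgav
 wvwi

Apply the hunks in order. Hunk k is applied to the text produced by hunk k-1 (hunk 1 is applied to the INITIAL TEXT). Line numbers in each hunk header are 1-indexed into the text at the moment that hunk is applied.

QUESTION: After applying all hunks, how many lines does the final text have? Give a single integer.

Hunk 1: at line 5 remove [mxr,dqd,gmw] add [gmiic] -> 12 lines: gzp vud fkbbo kio inc gmiic bkq osh qveo clrn xatq fwty
Hunk 2: at line 4 remove [gmiic,bkq] add [muo,wvwi] -> 12 lines: gzp vud fkbbo kio inc muo wvwi osh qveo clrn xatq fwty
Hunk 3: at line 4 remove [inc,muo] add [qdg,uebv,mgav] -> 13 lines: gzp vud fkbbo kio qdg uebv mgav wvwi osh qveo clrn xatq fwty
Final line count: 13

Answer: 13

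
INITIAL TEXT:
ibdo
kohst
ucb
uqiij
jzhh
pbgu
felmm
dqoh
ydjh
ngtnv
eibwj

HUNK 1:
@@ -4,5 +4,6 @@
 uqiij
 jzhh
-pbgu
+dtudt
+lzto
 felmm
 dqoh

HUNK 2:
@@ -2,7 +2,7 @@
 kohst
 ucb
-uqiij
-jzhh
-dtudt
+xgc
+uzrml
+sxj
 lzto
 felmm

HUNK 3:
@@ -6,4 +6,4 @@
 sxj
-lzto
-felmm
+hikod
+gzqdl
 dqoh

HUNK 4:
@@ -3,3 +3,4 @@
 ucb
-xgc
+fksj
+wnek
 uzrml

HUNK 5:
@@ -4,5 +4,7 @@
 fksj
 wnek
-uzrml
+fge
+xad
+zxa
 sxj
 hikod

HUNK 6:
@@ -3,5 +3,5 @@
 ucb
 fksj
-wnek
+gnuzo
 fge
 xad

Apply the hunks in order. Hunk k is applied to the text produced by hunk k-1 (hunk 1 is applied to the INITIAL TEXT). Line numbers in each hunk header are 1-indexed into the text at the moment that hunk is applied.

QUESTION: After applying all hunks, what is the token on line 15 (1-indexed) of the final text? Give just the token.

Hunk 1: at line 4 remove [pbgu] add [dtudt,lzto] -> 12 lines: ibdo kohst ucb uqiij jzhh dtudt lzto felmm dqoh ydjh ngtnv eibwj
Hunk 2: at line 2 remove [uqiij,jzhh,dtudt] add [xgc,uzrml,sxj] -> 12 lines: ibdo kohst ucb xgc uzrml sxj lzto felmm dqoh ydjh ngtnv eibwj
Hunk 3: at line 6 remove [lzto,felmm] add [hikod,gzqdl] -> 12 lines: ibdo kohst ucb xgc uzrml sxj hikod gzqdl dqoh ydjh ngtnv eibwj
Hunk 4: at line 3 remove [xgc] add [fksj,wnek] -> 13 lines: ibdo kohst ucb fksj wnek uzrml sxj hikod gzqdl dqoh ydjh ngtnv eibwj
Hunk 5: at line 4 remove [uzrml] add [fge,xad,zxa] -> 15 lines: ibdo kohst ucb fksj wnek fge xad zxa sxj hikod gzqdl dqoh ydjh ngtnv eibwj
Hunk 6: at line 3 remove [wnek] add [gnuzo] -> 15 lines: ibdo kohst ucb fksj gnuzo fge xad zxa sxj hikod gzqdl dqoh ydjh ngtnv eibwj
Final line 15: eibwj

Answer: eibwj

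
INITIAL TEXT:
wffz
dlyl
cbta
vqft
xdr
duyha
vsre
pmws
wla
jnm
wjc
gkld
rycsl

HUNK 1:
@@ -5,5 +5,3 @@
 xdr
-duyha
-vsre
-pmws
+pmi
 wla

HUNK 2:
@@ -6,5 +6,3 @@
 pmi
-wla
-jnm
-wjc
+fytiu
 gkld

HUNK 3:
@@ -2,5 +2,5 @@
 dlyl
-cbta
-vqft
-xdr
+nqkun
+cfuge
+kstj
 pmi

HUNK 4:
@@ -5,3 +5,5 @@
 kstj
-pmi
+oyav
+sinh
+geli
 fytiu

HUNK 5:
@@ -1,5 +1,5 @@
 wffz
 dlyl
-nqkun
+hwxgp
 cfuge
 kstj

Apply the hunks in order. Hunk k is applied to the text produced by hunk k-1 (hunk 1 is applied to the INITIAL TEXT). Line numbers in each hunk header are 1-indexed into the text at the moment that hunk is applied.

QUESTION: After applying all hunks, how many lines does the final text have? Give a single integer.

Hunk 1: at line 5 remove [duyha,vsre,pmws] add [pmi] -> 11 lines: wffz dlyl cbta vqft xdr pmi wla jnm wjc gkld rycsl
Hunk 2: at line 6 remove [wla,jnm,wjc] add [fytiu] -> 9 lines: wffz dlyl cbta vqft xdr pmi fytiu gkld rycsl
Hunk 3: at line 2 remove [cbta,vqft,xdr] add [nqkun,cfuge,kstj] -> 9 lines: wffz dlyl nqkun cfuge kstj pmi fytiu gkld rycsl
Hunk 4: at line 5 remove [pmi] add [oyav,sinh,geli] -> 11 lines: wffz dlyl nqkun cfuge kstj oyav sinh geli fytiu gkld rycsl
Hunk 5: at line 1 remove [nqkun] add [hwxgp] -> 11 lines: wffz dlyl hwxgp cfuge kstj oyav sinh geli fytiu gkld rycsl
Final line count: 11

Answer: 11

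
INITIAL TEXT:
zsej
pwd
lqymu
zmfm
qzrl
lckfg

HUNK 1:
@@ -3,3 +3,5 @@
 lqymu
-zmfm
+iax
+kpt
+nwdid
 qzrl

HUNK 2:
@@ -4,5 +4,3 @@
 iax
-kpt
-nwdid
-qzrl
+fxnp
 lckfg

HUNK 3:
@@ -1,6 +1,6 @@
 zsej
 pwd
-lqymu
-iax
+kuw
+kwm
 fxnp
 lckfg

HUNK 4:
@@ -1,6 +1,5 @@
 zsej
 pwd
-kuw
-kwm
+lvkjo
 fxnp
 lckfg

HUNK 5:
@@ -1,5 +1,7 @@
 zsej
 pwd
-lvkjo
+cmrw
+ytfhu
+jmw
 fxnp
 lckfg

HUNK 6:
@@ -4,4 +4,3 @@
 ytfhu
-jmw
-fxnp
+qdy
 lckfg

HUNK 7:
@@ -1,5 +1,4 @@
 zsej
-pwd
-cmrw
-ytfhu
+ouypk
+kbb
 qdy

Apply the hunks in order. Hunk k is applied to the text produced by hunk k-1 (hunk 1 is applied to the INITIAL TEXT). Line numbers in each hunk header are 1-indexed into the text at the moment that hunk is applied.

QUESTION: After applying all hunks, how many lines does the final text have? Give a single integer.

Hunk 1: at line 3 remove [zmfm] add [iax,kpt,nwdid] -> 8 lines: zsej pwd lqymu iax kpt nwdid qzrl lckfg
Hunk 2: at line 4 remove [kpt,nwdid,qzrl] add [fxnp] -> 6 lines: zsej pwd lqymu iax fxnp lckfg
Hunk 3: at line 1 remove [lqymu,iax] add [kuw,kwm] -> 6 lines: zsej pwd kuw kwm fxnp lckfg
Hunk 4: at line 1 remove [kuw,kwm] add [lvkjo] -> 5 lines: zsej pwd lvkjo fxnp lckfg
Hunk 5: at line 1 remove [lvkjo] add [cmrw,ytfhu,jmw] -> 7 lines: zsej pwd cmrw ytfhu jmw fxnp lckfg
Hunk 6: at line 4 remove [jmw,fxnp] add [qdy] -> 6 lines: zsej pwd cmrw ytfhu qdy lckfg
Hunk 7: at line 1 remove [pwd,cmrw,ytfhu] add [ouypk,kbb] -> 5 lines: zsej ouypk kbb qdy lckfg
Final line count: 5

Answer: 5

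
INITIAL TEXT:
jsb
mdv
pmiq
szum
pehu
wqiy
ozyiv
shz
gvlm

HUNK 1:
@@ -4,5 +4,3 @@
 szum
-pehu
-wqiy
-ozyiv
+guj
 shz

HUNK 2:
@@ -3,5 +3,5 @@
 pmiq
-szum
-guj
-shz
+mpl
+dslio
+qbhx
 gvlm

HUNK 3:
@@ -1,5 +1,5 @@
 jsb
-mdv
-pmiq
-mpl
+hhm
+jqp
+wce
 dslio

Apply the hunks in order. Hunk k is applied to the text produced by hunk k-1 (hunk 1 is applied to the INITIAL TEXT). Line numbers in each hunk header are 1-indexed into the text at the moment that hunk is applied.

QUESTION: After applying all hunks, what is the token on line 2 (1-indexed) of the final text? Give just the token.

Hunk 1: at line 4 remove [pehu,wqiy,ozyiv] add [guj] -> 7 lines: jsb mdv pmiq szum guj shz gvlm
Hunk 2: at line 3 remove [szum,guj,shz] add [mpl,dslio,qbhx] -> 7 lines: jsb mdv pmiq mpl dslio qbhx gvlm
Hunk 3: at line 1 remove [mdv,pmiq,mpl] add [hhm,jqp,wce] -> 7 lines: jsb hhm jqp wce dslio qbhx gvlm
Final line 2: hhm

Answer: hhm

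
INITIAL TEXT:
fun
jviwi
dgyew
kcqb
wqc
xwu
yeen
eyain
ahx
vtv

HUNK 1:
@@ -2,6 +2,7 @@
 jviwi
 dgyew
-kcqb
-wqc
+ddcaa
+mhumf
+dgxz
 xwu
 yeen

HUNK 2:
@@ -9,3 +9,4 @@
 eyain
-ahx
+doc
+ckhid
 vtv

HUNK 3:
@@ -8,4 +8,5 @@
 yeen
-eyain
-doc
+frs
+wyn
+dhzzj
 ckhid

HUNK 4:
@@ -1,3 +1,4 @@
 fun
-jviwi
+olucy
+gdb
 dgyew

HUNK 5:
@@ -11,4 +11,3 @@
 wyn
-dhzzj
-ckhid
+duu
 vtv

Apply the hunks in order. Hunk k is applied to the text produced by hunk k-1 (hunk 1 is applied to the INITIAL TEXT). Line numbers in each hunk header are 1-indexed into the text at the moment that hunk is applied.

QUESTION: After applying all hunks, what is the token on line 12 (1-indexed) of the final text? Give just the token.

Answer: duu

Derivation:
Hunk 1: at line 2 remove [kcqb,wqc] add [ddcaa,mhumf,dgxz] -> 11 lines: fun jviwi dgyew ddcaa mhumf dgxz xwu yeen eyain ahx vtv
Hunk 2: at line 9 remove [ahx] add [doc,ckhid] -> 12 lines: fun jviwi dgyew ddcaa mhumf dgxz xwu yeen eyain doc ckhid vtv
Hunk 3: at line 8 remove [eyain,doc] add [frs,wyn,dhzzj] -> 13 lines: fun jviwi dgyew ddcaa mhumf dgxz xwu yeen frs wyn dhzzj ckhid vtv
Hunk 4: at line 1 remove [jviwi] add [olucy,gdb] -> 14 lines: fun olucy gdb dgyew ddcaa mhumf dgxz xwu yeen frs wyn dhzzj ckhid vtv
Hunk 5: at line 11 remove [dhzzj,ckhid] add [duu] -> 13 lines: fun olucy gdb dgyew ddcaa mhumf dgxz xwu yeen frs wyn duu vtv
Final line 12: duu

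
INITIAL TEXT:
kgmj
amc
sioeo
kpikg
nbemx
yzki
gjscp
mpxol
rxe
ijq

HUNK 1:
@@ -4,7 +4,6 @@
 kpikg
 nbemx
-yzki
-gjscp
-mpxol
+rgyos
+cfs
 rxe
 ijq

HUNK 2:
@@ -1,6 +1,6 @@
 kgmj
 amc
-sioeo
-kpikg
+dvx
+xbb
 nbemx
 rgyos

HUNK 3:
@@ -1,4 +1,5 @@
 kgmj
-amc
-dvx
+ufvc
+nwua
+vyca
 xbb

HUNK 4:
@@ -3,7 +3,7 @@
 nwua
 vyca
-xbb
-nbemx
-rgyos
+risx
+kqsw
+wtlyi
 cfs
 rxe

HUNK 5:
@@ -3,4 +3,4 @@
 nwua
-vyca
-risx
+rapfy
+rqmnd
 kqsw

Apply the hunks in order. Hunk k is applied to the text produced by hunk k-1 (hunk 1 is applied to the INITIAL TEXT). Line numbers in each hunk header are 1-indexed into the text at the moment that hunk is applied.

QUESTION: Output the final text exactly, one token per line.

Answer: kgmj
ufvc
nwua
rapfy
rqmnd
kqsw
wtlyi
cfs
rxe
ijq

Derivation:
Hunk 1: at line 4 remove [yzki,gjscp,mpxol] add [rgyos,cfs] -> 9 lines: kgmj amc sioeo kpikg nbemx rgyos cfs rxe ijq
Hunk 2: at line 1 remove [sioeo,kpikg] add [dvx,xbb] -> 9 lines: kgmj amc dvx xbb nbemx rgyos cfs rxe ijq
Hunk 3: at line 1 remove [amc,dvx] add [ufvc,nwua,vyca] -> 10 lines: kgmj ufvc nwua vyca xbb nbemx rgyos cfs rxe ijq
Hunk 4: at line 3 remove [xbb,nbemx,rgyos] add [risx,kqsw,wtlyi] -> 10 lines: kgmj ufvc nwua vyca risx kqsw wtlyi cfs rxe ijq
Hunk 5: at line 3 remove [vyca,risx] add [rapfy,rqmnd] -> 10 lines: kgmj ufvc nwua rapfy rqmnd kqsw wtlyi cfs rxe ijq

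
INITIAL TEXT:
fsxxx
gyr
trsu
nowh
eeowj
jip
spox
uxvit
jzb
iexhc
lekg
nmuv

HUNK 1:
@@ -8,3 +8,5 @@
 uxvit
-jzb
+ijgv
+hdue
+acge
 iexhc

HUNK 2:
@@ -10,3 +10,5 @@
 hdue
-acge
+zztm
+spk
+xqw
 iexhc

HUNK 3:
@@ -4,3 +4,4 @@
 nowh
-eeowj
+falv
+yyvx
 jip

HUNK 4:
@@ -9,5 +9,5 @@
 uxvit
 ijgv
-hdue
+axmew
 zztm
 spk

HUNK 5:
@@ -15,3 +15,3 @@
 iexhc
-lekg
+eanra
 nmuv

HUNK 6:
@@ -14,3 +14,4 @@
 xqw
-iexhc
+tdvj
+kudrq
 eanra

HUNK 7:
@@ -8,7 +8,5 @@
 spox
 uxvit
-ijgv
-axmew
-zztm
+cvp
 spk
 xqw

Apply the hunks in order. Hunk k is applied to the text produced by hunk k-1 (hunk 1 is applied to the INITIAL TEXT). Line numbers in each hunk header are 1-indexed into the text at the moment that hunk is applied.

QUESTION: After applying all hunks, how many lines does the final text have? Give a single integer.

Hunk 1: at line 8 remove [jzb] add [ijgv,hdue,acge] -> 14 lines: fsxxx gyr trsu nowh eeowj jip spox uxvit ijgv hdue acge iexhc lekg nmuv
Hunk 2: at line 10 remove [acge] add [zztm,spk,xqw] -> 16 lines: fsxxx gyr trsu nowh eeowj jip spox uxvit ijgv hdue zztm spk xqw iexhc lekg nmuv
Hunk 3: at line 4 remove [eeowj] add [falv,yyvx] -> 17 lines: fsxxx gyr trsu nowh falv yyvx jip spox uxvit ijgv hdue zztm spk xqw iexhc lekg nmuv
Hunk 4: at line 9 remove [hdue] add [axmew] -> 17 lines: fsxxx gyr trsu nowh falv yyvx jip spox uxvit ijgv axmew zztm spk xqw iexhc lekg nmuv
Hunk 5: at line 15 remove [lekg] add [eanra] -> 17 lines: fsxxx gyr trsu nowh falv yyvx jip spox uxvit ijgv axmew zztm spk xqw iexhc eanra nmuv
Hunk 6: at line 14 remove [iexhc] add [tdvj,kudrq] -> 18 lines: fsxxx gyr trsu nowh falv yyvx jip spox uxvit ijgv axmew zztm spk xqw tdvj kudrq eanra nmuv
Hunk 7: at line 8 remove [ijgv,axmew,zztm] add [cvp] -> 16 lines: fsxxx gyr trsu nowh falv yyvx jip spox uxvit cvp spk xqw tdvj kudrq eanra nmuv
Final line count: 16

Answer: 16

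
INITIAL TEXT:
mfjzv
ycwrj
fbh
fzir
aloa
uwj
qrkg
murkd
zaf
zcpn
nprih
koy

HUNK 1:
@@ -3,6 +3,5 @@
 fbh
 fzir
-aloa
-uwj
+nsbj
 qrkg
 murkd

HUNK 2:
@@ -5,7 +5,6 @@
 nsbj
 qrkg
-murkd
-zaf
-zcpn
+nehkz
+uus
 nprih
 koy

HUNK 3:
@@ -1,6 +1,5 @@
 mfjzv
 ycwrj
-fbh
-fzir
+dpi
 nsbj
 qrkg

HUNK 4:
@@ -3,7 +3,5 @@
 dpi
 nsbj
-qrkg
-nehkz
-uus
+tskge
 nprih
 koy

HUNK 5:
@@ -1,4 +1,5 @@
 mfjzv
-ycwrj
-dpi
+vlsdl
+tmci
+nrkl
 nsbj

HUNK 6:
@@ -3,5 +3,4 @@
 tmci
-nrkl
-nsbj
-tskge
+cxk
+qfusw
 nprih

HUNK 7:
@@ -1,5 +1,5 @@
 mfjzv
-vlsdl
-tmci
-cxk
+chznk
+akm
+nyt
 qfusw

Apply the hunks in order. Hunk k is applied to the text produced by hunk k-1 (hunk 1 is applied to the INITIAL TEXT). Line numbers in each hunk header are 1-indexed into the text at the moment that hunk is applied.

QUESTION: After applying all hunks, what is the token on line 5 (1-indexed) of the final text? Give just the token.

Answer: qfusw

Derivation:
Hunk 1: at line 3 remove [aloa,uwj] add [nsbj] -> 11 lines: mfjzv ycwrj fbh fzir nsbj qrkg murkd zaf zcpn nprih koy
Hunk 2: at line 5 remove [murkd,zaf,zcpn] add [nehkz,uus] -> 10 lines: mfjzv ycwrj fbh fzir nsbj qrkg nehkz uus nprih koy
Hunk 3: at line 1 remove [fbh,fzir] add [dpi] -> 9 lines: mfjzv ycwrj dpi nsbj qrkg nehkz uus nprih koy
Hunk 4: at line 3 remove [qrkg,nehkz,uus] add [tskge] -> 7 lines: mfjzv ycwrj dpi nsbj tskge nprih koy
Hunk 5: at line 1 remove [ycwrj,dpi] add [vlsdl,tmci,nrkl] -> 8 lines: mfjzv vlsdl tmci nrkl nsbj tskge nprih koy
Hunk 6: at line 3 remove [nrkl,nsbj,tskge] add [cxk,qfusw] -> 7 lines: mfjzv vlsdl tmci cxk qfusw nprih koy
Hunk 7: at line 1 remove [vlsdl,tmci,cxk] add [chznk,akm,nyt] -> 7 lines: mfjzv chznk akm nyt qfusw nprih koy
Final line 5: qfusw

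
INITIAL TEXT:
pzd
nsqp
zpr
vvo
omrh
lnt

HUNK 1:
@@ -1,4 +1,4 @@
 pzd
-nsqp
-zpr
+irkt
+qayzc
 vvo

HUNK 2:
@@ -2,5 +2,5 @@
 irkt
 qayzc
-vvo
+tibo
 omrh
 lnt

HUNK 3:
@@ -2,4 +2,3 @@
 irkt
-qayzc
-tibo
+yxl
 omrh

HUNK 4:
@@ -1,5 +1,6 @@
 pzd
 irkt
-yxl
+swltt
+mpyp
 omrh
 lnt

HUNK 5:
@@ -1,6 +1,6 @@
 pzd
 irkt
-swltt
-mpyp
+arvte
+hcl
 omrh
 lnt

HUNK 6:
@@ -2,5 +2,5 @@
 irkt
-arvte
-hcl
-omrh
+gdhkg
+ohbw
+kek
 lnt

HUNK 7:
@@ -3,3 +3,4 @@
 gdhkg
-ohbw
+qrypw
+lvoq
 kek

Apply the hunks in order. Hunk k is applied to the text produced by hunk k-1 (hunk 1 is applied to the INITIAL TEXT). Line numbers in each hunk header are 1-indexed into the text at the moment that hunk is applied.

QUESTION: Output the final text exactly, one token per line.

Hunk 1: at line 1 remove [nsqp,zpr] add [irkt,qayzc] -> 6 lines: pzd irkt qayzc vvo omrh lnt
Hunk 2: at line 2 remove [vvo] add [tibo] -> 6 lines: pzd irkt qayzc tibo omrh lnt
Hunk 3: at line 2 remove [qayzc,tibo] add [yxl] -> 5 lines: pzd irkt yxl omrh lnt
Hunk 4: at line 1 remove [yxl] add [swltt,mpyp] -> 6 lines: pzd irkt swltt mpyp omrh lnt
Hunk 5: at line 1 remove [swltt,mpyp] add [arvte,hcl] -> 6 lines: pzd irkt arvte hcl omrh lnt
Hunk 6: at line 2 remove [arvte,hcl,omrh] add [gdhkg,ohbw,kek] -> 6 lines: pzd irkt gdhkg ohbw kek lnt
Hunk 7: at line 3 remove [ohbw] add [qrypw,lvoq] -> 7 lines: pzd irkt gdhkg qrypw lvoq kek lnt

Answer: pzd
irkt
gdhkg
qrypw
lvoq
kek
lnt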